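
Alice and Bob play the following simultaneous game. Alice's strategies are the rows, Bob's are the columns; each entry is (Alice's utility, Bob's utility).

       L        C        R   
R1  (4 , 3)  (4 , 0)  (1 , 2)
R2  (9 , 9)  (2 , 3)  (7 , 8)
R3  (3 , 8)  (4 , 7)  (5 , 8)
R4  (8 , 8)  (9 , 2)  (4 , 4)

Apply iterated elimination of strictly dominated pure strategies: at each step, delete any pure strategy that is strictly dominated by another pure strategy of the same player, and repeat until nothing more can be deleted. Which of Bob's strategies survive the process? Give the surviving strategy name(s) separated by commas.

L

Row R1 is eliminated: R4 beats it against every remaining column (L: 8>4, C: 9>4, R: 4>1).
Bob's strategy C is strictly dominated by L (R2: 9>3, R3: 8>7, R4: 8>2) and is removed.
Alice's strategy R3 is strictly dominated by R2 (L: 9>3, R: 7>5) and is removed.
Alice's strategy R4 is strictly dominated by R2 (L: 9>8, R: 7>4) and is removed.
Column R is eliminated: L beats it against every remaining row (R2: 9>8).
Among the remaining strategies, none is strictly dominated by another pure strategy of the same player, so the elimination stops.
Surviving strategies — Alice: {R2}; Bob: {L}.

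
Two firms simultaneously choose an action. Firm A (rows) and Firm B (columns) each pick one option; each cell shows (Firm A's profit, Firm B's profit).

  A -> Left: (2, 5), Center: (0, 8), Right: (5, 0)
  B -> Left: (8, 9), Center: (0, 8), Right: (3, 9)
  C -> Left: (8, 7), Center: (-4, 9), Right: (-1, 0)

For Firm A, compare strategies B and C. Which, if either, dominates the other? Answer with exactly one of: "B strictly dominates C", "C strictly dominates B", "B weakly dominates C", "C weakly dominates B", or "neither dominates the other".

B's payoffs vs C's, by Firm B's action — Left: 8=8, Center: 0>-4, Right: 3>-1.
B is at least as good everywhere and strictly better somewhere (tied only at Left), so B weakly but not strictly dominates C.

B weakly dominates C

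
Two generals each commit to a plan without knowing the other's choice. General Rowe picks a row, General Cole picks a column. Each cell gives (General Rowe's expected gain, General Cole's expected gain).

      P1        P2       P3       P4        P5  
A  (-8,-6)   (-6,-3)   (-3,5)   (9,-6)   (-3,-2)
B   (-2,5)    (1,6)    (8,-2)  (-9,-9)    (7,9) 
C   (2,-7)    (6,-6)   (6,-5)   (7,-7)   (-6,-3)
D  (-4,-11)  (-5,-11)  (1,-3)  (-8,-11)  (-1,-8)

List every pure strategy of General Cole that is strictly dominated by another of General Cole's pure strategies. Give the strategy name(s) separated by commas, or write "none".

P1: dominated, since P5 does at least as well everywhere (A: -2>-6, B: 9>5, C: -3>-7, D: -8>-11).
P2 is strictly dominated by P5 (A: -2>-3, B: 9>6, C: -3>-6, D: -8>-11).
P3: no other strategy beats it everywhere (P1 at A (5>-6); P2 at A (5>-3); P4 at A (5>-6); P5 at A (5>-2)).
P4 is strictly dominated by P3 (A: 5>-6, B: -2>-9, C: -5>-7, D: -3>-11).
Nothing dominates P5: P1 at A (-2>-6); P2 at A (-2>-3); P3 at B (9>-2); P4 at A (-2>-6).

P1, P2, P4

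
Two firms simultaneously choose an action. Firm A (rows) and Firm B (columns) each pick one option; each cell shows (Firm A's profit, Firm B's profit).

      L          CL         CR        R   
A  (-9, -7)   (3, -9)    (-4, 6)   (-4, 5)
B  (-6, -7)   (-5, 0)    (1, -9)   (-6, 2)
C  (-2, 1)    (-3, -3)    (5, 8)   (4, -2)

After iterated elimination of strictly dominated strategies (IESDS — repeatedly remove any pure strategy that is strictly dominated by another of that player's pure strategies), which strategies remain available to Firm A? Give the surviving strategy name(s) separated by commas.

C

Firm A's strategy B is strictly dominated by C (L: -2>-6, CL: -3>-5, CR: 5>1, R: 4>-6) and is removed.
Firm B's strategy L is strictly dominated by CR (A: 6>-7, C: 8>1) and is removed.
Column CL is eliminated: CR beats it against every remaining row (A: 6>-9, C: 8>-3).
For Firm A, C strictly dominates A on the remaining columns (CR: 5>-4, R: 4>-4); eliminate A.
Firm B's strategy R is strictly dominated by CR (C: 8>-2) and is removed.
Among the remaining strategies, none is strictly dominated by another pure strategy of the same player, so the elimination stops.
Surviving strategies — Firm A: {C}; Firm B: {CR}.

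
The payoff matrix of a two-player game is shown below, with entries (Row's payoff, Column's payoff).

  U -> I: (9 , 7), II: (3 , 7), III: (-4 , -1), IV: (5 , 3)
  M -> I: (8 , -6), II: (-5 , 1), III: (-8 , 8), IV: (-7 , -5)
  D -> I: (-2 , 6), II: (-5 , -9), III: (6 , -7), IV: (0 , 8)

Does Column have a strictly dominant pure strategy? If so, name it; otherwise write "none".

I fails to dominate II at U (7=7).
II fails to dominate I at U (7=7).
III fails to dominate I at U (-1<7).
IV fails to dominate I at U (3<7).
No single strategy dominates all the others.

none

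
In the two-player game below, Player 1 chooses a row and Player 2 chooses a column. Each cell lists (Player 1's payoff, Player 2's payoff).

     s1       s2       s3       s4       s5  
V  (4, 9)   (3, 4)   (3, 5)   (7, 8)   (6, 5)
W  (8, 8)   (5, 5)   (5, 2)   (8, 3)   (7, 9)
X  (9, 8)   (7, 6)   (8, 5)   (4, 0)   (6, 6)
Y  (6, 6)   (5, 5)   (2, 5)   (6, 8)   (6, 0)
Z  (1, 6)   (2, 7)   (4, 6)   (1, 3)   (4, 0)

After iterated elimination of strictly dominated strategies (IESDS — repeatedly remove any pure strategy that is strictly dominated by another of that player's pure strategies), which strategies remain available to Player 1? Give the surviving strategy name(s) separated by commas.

Player 1's strategy V is strictly dominated by W (s1: 8>4, s2: 5>3, s3: 5>3, s4: 8>7, s5: 7>6) and is removed.
For Player 1, W strictly dominates Z on the remaining columns (s1: 8>1, s2: 5>2, s3: 5>4, s4: 8>1, s5: 7>4); eliminate Z.
Column s2 is eliminated: s1 beats it against every remaining row (W: 8>5, X: 8>6, Y: 6>5).
For Player 1, W strictly dominates Y on the remaining columns (s1: 8>6, s3: 5>2, s4: 8>6, s5: 7>6); eliminate Y.
For Player 2, s1 strictly dominates s3 on the remaining rows (W: 8>2, X: 8>5); eliminate s3.
For Player 2, s1 strictly dominates s4 on the remaining rows (W: 8>3, X: 8>0); eliminate s4.
Among the remaining strategies, none is strictly dominated by another pure strategy of the same player, so the elimination stops.
Surviving strategies — Player 1: {W, X}; Player 2: {s1, s5}.

W, X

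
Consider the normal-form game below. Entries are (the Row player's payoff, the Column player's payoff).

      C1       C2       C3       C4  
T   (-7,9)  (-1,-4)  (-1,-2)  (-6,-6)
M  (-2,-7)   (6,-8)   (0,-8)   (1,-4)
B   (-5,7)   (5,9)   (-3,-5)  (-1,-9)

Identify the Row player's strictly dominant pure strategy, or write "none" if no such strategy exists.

M vs T: C1: -2>-7, C2: 6>-1, C3: 0>-1, C4: 1>-6.
M vs B: C1: -2>-5, C2: 6>5, C3: 0>-3, C4: 1>-1.
M strictly beats every other strategy against every opponent action, so it is strictly dominant.

M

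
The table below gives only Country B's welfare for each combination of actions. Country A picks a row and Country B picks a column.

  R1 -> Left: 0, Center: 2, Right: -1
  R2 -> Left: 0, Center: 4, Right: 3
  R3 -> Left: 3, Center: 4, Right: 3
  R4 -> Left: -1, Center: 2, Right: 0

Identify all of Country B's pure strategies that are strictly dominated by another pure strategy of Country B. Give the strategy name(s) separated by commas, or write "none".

Left: dominated, since Center does at least as well everywhere (R1: 2>0, R2: 4>0, R3: 4>3, R4: 2>-1).
Center is not dominated — it holds its own against Left at R1 (2>0); Right at R1 (2>-1).
Center strictly dominates Right — R1: 2>-1, R2: 4>3, R3: 4>3, R4: 2>0.

Left, Right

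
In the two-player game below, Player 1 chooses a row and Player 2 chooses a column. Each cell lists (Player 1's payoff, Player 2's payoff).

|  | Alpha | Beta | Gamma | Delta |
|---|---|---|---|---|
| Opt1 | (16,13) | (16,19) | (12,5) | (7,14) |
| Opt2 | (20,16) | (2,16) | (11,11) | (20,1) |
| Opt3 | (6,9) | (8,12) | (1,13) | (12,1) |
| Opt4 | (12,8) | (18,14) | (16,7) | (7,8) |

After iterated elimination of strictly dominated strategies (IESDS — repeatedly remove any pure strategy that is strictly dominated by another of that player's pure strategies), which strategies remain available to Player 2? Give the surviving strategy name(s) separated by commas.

Alpha, Beta

Column Delta is eliminated: Beta beats it against every remaining row (Opt1: 19>14, Opt2: 16>1, Opt3: 12>1, Opt4: 14>8).
Player 1's strategy Opt3 is strictly dominated by Opt1 (Alpha: 16>6, Beta: 16>8, Gamma: 12>1) and is removed.
Column Gamma is eliminated: Alpha beats it against every remaining row (Opt1: 13>5, Opt2: 16>11, Opt4: 8>7).
Among the remaining strategies, none is strictly dominated by another pure strategy of the same player, so the elimination stops.
Surviving strategies — Player 1: {Opt1, Opt2, Opt4}; Player 2: {Alpha, Beta}.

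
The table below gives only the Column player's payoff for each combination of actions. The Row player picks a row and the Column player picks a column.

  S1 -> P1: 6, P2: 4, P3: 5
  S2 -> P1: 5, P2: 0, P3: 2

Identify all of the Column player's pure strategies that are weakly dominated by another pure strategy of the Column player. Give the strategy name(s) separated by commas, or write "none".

P2, P3

Nothing dominates P1: P2 at S1 (6>4); P3 at S1 (6>5).
P1 weakly dominates P2 — S1: 6>4, S2: 5>0.
P1 weakly dominates P3 — S1: 6>5, S2: 5>2.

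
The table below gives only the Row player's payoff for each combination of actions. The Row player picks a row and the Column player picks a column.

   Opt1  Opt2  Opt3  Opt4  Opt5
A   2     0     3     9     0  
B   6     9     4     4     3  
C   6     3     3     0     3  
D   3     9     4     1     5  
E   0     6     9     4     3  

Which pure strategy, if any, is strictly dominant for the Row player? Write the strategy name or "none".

none

A fails to dominate B at Opt1 (2<6).
B fails to dominate A at Opt4 (4<9).
C fails to dominate A at Opt3 (3=3).
D fails to dominate A at Opt4 (1<9).
E fails to dominate A at Opt1 (0<2).
No single strategy dominates all the others.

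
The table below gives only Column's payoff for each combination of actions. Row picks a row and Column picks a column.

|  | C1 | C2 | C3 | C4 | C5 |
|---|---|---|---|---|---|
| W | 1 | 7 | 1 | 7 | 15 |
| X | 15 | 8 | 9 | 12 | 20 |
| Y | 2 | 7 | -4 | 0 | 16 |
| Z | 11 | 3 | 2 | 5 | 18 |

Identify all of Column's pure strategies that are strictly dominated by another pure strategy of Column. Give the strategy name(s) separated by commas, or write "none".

C1, C2, C3, C4

C1 is strictly dominated by C5 (W: 15>1, X: 20>15, Y: 16>2, Z: 18>11).
C2: dominated, since C5 does at least as well everywhere (W: 15>7, X: 20>8, Y: 16>7, Z: 18>3).
C3 is strictly dominated by C4 (W: 7>1, X: 12>9, Y: 0>-4, Z: 5>2).
C4 is strictly dominated by C5 (W: 15>7, X: 20>12, Y: 16>0, Z: 18>5).
C5 is not dominated — it holds its own against C1 at W (15>1); C2 at W (15>7); C3 at W (15>1); C4 at W (15>7).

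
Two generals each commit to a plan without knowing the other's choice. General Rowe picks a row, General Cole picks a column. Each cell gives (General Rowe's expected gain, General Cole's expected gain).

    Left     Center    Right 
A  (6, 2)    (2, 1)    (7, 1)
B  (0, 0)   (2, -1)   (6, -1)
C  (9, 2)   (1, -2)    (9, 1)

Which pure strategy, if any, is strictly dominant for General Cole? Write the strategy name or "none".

Left

Left vs Center: A: 2>1, B: 0>-1, C: 2>-2.
Left vs Right: A: 2>1, B: 0>-1, C: 2>1.
Left strictly beats every other strategy against every opponent action, so it is strictly dominant.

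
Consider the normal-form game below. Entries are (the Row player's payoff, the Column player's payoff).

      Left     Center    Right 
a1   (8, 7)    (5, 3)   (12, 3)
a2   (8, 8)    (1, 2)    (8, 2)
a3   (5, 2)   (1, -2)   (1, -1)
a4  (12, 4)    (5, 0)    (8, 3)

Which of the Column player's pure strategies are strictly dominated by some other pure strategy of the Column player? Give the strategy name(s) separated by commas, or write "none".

Center, Right

Left is not dominated — it holds its own against Center at a1 (7>3); Right at a1 (7>3).
Left strictly dominates Center — a1: 7>3, a2: 8>2, a3: 2>-2, a4: 4>0.
Right is strictly dominated by Left (a1: 7>3, a2: 8>2, a3: 2>-1, a4: 4>3).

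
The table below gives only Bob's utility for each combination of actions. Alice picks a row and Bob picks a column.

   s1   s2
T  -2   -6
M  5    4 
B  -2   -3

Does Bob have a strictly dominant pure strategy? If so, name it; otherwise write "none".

s1 vs s2: T: -2>-6, M: 5>4, B: -2>-3.
s1 strictly beats every other strategy against every opponent action, so it is strictly dominant.

s1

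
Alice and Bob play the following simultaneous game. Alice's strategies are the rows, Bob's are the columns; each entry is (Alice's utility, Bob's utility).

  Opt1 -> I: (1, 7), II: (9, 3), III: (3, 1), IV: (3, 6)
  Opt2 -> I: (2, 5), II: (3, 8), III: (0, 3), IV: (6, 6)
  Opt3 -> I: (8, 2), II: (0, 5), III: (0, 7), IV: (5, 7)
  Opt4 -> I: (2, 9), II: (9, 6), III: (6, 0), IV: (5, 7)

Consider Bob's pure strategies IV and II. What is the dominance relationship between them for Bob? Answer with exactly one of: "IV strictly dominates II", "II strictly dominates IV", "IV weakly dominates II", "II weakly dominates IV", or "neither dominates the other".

IV's payoffs vs II's, by Alice's action — Opt1: 6>3, Opt2: 6<8, Opt3: 7>5, Opt4: 7>6.
IV does better at Opt1, Opt3, Opt4 but worse at Opt2; neither strategy dominates the other.

neither dominates the other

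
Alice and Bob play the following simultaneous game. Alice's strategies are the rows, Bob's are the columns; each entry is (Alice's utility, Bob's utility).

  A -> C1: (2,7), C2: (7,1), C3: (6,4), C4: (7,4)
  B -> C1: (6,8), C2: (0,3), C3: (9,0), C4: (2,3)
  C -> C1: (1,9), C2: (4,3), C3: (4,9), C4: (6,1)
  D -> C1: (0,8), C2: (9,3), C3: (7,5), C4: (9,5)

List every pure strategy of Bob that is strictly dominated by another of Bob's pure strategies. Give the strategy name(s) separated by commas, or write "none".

C2, C4

C1 is not dominated — it holds its own against C2 at A (7>1); C3 at A (7>4); C4 at A (7>4).
C2 is strictly dominated by C1 (A: 7>1, B: 8>3, C: 9>3, D: 8>3).
Nothing dominates C3: C1 at C (9=9); C2 at A (4>1); C4 at A (4=4).
C4: dominated, since C1 does at least as well everywhere (A: 7>4, B: 8>3, C: 9>1, D: 8>5).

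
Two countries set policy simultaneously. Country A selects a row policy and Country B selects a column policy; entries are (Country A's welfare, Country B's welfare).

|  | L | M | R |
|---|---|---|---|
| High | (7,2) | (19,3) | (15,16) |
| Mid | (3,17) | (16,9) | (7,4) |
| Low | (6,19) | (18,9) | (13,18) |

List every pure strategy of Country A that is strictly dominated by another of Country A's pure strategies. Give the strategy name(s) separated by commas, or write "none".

High is not dominated — it holds its own against Mid at L (7>3); Low at L (7>6).
Mid is strictly dominated by High (L: 7>3, M: 19>16, R: 15>7).
Low is strictly dominated by High (L: 7>6, M: 19>18, R: 15>13).

Mid, Low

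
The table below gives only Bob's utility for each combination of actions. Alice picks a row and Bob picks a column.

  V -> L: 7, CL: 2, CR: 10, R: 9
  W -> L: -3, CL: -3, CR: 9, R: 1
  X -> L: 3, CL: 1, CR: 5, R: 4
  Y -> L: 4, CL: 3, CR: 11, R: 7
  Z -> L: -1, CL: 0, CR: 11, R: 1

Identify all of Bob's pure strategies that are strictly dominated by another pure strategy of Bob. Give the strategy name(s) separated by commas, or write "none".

L, CL, R

CR strictly dominates L — V: 10>7, W: 9>-3, X: 5>3, Y: 11>4, Z: 11>-1.
CL: dominated, since CR does at least as well everywhere (V: 10>2, W: 9>-3, X: 5>1, Y: 11>3, Z: 11>0).
CR is not dominated — it holds its own against L at V (10>7); CL at V (10>2); R at V (10>9).
R is strictly dominated by CR (V: 10>9, W: 9>1, X: 5>4, Y: 11>7, Z: 11>1).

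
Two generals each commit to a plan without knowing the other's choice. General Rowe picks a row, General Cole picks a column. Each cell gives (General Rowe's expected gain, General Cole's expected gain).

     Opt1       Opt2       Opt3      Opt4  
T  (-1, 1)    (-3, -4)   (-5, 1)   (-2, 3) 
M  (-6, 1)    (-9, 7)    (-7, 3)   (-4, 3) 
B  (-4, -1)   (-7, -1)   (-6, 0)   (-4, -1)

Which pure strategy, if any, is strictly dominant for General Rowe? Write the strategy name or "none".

T

T vs M: Opt1: -1>-6, Opt2: -3>-9, Opt3: -5>-7, Opt4: -2>-4.
T vs B: Opt1: -1>-4, Opt2: -3>-7, Opt3: -5>-6, Opt4: -2>-4.
T strictly beats every other strategy against every opponent action, so it is strictly dominant.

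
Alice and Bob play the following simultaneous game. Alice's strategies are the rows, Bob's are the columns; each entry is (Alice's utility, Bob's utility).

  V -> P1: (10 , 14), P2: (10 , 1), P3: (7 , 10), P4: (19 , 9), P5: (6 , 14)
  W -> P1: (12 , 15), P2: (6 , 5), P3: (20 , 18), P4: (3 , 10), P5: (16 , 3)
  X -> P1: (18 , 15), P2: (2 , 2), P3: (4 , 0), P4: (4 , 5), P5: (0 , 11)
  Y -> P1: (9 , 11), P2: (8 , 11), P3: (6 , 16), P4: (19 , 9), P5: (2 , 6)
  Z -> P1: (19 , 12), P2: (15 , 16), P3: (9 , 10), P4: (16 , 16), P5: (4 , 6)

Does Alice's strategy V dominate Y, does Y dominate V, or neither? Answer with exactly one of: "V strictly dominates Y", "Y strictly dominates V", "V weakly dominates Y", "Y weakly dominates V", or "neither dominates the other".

V weakly dominates Y

V's payoffs vs Y's, by Bob's action — P1: 10>9, P2: 10>8, P3: 7>6, P4: 19=19, P5: 6>2.
V is at least as good everywhere and strictly better somewhere (tied only at P4), so V weakly but not strictly dominates Y.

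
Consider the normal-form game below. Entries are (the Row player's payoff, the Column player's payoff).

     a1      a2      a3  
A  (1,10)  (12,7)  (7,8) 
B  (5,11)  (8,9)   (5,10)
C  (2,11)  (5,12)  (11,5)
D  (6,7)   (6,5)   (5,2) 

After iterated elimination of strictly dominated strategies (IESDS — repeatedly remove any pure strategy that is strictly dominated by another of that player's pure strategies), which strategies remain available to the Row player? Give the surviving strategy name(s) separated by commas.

D

Column a3 is eliminated: a1 beats it against every remaining row (A: 10>8, B: 11>10, C: 11>5, D: 7>2).
For the Row player, B strictly dominates C on the remaining columns (a1: 5>2, a2: 8>5); eliminate C.
The Column player's strategy a2 is strictly dominated by a1 (A: 10>7, B: 11>9, D: 7>5) and is removed.
Row A is eliminated: B beats it against every remaining column (a1: 5>1).
For the Row player, D strictly dominates B on the remaining columns (a1: 6>5); eliminate B.
Among the remaining strategies, none is strictly dominated by another pure strategy of the same player, so the elimination stops.
Surviving strategies — the Row player: {D}; the Column player: {a1}.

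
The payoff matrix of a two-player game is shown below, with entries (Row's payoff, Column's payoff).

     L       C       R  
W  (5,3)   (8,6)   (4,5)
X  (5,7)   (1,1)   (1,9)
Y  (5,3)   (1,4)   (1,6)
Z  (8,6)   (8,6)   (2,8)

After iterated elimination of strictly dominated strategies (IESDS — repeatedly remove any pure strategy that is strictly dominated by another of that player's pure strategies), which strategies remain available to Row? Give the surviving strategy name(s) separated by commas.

W, Z

Row's strategy X is strictly dominated by Z (L: 8>5, C: 8>1, R: 2>1) and is removed.
Row Y is eliminated: Z beats it against every remaining column (L: 8>5, C: 8>1, R: 2>1).
Column L is eliminated: R beats it against every remaining row (W: 5>3, Z: 8>6).
Among the remaining strategies, none is strictly dominated by another pure strategy of the same player, so the elimination stops.
Surviving strategies — Row: {W, Z}; Column: {C, R}.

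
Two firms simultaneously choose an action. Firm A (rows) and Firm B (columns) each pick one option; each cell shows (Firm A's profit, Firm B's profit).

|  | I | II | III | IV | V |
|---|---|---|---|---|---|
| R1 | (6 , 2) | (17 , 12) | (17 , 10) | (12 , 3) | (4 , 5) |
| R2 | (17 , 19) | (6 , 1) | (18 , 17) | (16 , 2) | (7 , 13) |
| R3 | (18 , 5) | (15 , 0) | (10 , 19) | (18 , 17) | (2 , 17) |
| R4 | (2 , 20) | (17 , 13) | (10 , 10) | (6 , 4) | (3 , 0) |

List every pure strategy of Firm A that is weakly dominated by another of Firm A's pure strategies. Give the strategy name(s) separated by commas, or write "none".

Nothing dominates R1: R2 at II (17>6); R3 at II (17>15); R4 at I (6>2).
R2 is not dominated — it holds its own against R1 at I (17>6); R3 at III (18>10); R4 at I (17>2).
R3 is not dominated — it holds its own against R1 at I (18>6); R2 at I (18>17); R4 at I (18>2).
R1 weakly dominates R4 — I: 6>2, II: 17=17, III: 17>10, IV: 12>6, V: 4>3.

R4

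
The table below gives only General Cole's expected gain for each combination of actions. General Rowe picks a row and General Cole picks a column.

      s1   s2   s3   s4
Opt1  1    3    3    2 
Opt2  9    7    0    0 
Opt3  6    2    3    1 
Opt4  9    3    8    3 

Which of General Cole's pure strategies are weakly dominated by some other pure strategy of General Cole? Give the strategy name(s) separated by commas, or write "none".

s4

s1: no other strategy beats it everywhere (s2 at Opt2 (9>7); s3 at Opt2 (9>0); s4 at Opt2 (9>0)).
s2 is not dominated — it holds its own against s1 at Opt1 (3>1); s3 at Opt2 (7>0); s4 at Opt1 (3>2).
s3: no other strategy beats it everywhere (s1 at Opt1 (3>1); s2 at Opt3 (3>2); s4 at Opt1 (3>2)).
s4 is weakly dominated by s2 (Opt1: 3>2, Opt2: 7>0, Opt3: 2>1, Opt4: 3=3).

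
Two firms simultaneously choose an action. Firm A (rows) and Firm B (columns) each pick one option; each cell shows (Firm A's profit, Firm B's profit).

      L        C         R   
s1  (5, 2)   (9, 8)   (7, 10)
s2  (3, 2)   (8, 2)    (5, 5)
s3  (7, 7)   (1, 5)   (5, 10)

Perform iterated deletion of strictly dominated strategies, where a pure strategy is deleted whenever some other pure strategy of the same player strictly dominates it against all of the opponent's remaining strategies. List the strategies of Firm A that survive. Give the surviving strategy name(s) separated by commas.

Firm A's strategy s2 is strictly dominated by s1 (L: 5>3, C: 9>8, R: 7>5) and is removed.
Firm B's strategy L is strictly dominated by R (s1: 10>2, s3: 10>7) and is removed.
Row s3 is eliminated: s1 beats it against every remaining column (C: 9>1, R: 7>5).
Column C is eliminated: R beats it against every remaining row (s1: 10>8).
Among the remaining strategies, none is strictly dominated by another pure strategy of the same player, so the elimination stops.
Surviving strategies — Firm A: {s1}; Firm B: {R}.

s1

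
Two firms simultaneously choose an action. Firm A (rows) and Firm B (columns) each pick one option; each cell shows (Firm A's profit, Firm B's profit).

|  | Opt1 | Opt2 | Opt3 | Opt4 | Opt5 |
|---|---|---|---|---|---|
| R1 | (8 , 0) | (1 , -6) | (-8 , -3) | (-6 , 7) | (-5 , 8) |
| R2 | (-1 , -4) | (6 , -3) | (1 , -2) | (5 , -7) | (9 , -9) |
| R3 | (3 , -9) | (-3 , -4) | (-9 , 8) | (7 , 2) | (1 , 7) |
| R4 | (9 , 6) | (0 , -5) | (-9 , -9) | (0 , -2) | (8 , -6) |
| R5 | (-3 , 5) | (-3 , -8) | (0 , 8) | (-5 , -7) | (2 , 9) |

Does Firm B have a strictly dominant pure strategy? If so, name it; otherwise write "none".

none

Opt1 fails to dominate Opt2 at R2 (-4<-3).
Opt2 fails to dominate Opt1 at R1 (-6<0).
Opt3 fails to dominate Opt1 at R1 (-3<0).
Opt4 fails to dominate Opt1 at R2 (-7<-4).
Opt5 fails to dominate Opt1 at R2 (-9<-4).
No single strategy dominates all the others.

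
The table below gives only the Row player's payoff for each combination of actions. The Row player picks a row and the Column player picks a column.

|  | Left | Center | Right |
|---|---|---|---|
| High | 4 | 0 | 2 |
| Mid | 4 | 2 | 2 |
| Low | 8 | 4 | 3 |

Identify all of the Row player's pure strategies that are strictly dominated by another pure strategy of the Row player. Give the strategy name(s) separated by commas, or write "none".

High, Mid

Low strictly dominates High — Left: 8>4, Center: 4>0, Right: 3>2.
Mid: dominated, since Low does at least as well everywhere (Left: 8>4, Center: 4>2, Right: 3>2).
Low is not dominated — it holds its own against High at Left (8>4); Mid at Left (8>4).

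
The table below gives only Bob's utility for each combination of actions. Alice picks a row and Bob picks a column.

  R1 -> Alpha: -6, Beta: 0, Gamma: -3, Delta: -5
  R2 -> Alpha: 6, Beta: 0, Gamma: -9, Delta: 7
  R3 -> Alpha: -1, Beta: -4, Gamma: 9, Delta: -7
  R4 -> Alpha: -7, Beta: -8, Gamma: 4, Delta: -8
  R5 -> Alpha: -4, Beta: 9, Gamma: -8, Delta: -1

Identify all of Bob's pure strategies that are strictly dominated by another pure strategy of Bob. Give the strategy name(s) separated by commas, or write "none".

Alpha is not dominated — it holds its own against Beta at R2 (6>0); Gamma at R2 (6>-9); Delta at R3 (-1>-7).
Beta: no other strategy beats it everywhere (Alpha at R1 (0>-6); Gamma at R1 (0>-3); Delta at R1 (0>-5)).
Nothing dominates Gamma: Alpha at R1 (-3>-6); Beta at R3 (9>-4); Delta at R1 (-3>-5).
Nothing dominates Delta: Alpha at R1 (-5>-6); Beta at R2 (7>0); Gamma at R2 (7>-9).

none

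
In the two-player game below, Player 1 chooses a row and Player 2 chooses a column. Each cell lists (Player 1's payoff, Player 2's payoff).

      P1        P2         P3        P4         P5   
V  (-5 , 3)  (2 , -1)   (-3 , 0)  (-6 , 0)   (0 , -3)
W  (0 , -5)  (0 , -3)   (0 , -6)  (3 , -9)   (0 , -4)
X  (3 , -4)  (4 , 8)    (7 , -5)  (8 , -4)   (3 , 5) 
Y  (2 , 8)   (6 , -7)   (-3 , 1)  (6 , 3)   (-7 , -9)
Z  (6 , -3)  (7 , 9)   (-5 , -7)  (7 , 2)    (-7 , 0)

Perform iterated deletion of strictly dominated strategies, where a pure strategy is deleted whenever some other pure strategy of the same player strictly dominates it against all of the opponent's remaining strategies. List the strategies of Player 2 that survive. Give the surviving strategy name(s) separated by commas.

P2

Player 1's strategy V is strictly dominated by X (P1: 3>-5, P2: 4>2, P3: 7>-3, P4: 8>-6, P5: 3>0) and is removed.
Row W is eliminated: X beats it against every remaining column (P1: 3>0, P2: 4>0, P3: 7>0, P4: 8>3, P5: 3>0).
Player 2's strategy P3 is strictly dominated by P1 (X: -4>-5, Y: 8>1, Z: -3>-7) and is removed.
Column P5 is eliminated: P2 beats it against every remaining row (X: 8>5, Y: -7>-9, Z: 9>0).
For Player 1, Z strictly dominates Y on the remaining columns (P1: 6>2, P2: 7>6, P4: 7>6); eliminate Y.
Column P1 is eliminated: P2 beats it against every remaining row (X: 8>-4, Z: 9>-3).
Column P4 is eliminated: P2 beats it against every remaining row (X: 8>-4, Z: 9>2).
For Player 1, Z strictly dominates X on the remaining columns (P2: 7>4); eliminate X.
Among the remaining strategies, none is strictly dominated by another pure strategy of the same player, so the elimination stops.
Surviving strategies — Player 1: {Z}; Player 2: {P2}.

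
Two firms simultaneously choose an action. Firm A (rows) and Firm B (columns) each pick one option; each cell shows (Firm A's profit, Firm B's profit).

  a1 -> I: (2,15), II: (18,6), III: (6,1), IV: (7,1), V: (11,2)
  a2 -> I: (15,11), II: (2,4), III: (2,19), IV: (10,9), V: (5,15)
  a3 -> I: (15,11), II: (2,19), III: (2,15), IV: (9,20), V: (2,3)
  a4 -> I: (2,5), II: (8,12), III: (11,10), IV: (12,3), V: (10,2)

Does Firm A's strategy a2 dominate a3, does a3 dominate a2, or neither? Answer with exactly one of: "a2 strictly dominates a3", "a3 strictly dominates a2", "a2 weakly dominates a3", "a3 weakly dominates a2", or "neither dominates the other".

a2 weakly dominates a3

Compare a2 to a3 across every action of Firm B: I: 15=15, II: 2=2, III: 2=2, IV: 10>9, V: 5>2.
a2 is at least as good everywhere and strictly better somewhere (tied only at I, II, III), so a2 weakly but not strictly dominates a3.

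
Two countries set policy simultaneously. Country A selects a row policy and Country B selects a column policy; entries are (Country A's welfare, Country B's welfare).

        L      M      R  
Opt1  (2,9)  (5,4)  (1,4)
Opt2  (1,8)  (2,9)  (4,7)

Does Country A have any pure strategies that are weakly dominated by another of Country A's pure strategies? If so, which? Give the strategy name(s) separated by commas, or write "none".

none

Nothing dominates Opt1: Opt2 at L (2>1).
Opt2: no other strategy beats it everywhere (Opt1 at R (4>1)).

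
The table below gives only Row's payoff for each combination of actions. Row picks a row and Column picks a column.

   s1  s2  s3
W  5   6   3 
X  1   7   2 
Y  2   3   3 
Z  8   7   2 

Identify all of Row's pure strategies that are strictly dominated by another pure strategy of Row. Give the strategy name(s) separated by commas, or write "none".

Nothing dominates W: X at s1 (5>1); Y at s1 (5>2); Z at s3 (3>2).
Nothing dominates X: W at s2 (7>6); Y at s2 (7>3); Z at s2 (7=7).
Nothing dominates Y: W at s3 (3=3); X at s1 (2>1); Z at s3 (3>2).
Z is not dominated — it holds its own against W at s1 (8>5); X at s1 (8>1); Y at s1 (8>2).

none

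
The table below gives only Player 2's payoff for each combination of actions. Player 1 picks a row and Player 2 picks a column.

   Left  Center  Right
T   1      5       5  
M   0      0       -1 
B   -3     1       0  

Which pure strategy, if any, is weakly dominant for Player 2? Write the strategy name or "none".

Center vs Left: T: 5>1, M: 0=0, B: 1>-3.
Center vs Right: T: 5=5, M: 0>-1, B: 1>0.
Center is at least as good as every other strategy against every opponent action, so it is weakly dominant.

Center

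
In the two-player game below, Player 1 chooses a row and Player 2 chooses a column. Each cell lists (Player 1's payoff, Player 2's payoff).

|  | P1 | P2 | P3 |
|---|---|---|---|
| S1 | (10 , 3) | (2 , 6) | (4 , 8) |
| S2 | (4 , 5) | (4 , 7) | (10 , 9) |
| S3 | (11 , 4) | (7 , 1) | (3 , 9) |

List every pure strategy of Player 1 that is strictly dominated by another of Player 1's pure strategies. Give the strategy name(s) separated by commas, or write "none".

none

Nothing dominates S1: S2 at P1 (10>4); S3 at P3 (4>3).
S2 is not dominated — it holds its own against S1 at P2 (4>2); S3 at P3 (10>3).
Nothing dominates S3: S1 at P1 (11>10); S2 at P1 (11>4).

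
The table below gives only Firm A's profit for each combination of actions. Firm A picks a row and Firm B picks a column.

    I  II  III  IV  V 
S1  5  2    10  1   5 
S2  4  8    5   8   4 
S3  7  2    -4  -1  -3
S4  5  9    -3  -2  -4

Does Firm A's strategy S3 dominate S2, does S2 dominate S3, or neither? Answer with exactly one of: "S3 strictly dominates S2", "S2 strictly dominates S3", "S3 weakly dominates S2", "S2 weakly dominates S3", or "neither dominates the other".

neither dominates the other

Compare S3 to S2 across each choice by Firm B: I: 7>4, II: 2<8, III: -4<5, IV: -1<8, V: -3<4.
S3 does better at I but worse at II, III, IV, V; neither strategy dominates the other.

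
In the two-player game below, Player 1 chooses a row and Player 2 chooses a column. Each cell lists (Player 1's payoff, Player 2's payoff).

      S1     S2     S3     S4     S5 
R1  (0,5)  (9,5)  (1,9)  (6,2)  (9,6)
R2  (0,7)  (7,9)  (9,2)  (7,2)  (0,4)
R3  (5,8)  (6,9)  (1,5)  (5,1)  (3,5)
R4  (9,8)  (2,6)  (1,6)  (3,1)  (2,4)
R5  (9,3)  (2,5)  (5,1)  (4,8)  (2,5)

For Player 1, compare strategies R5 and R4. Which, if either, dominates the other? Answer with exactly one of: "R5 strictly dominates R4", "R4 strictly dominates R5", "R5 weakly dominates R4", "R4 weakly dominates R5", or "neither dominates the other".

R5 weakly dominates R4

Compare R5 to R4 across each choice by Player 2: S1: 9=9, S2: 2=2, S3: 5>1, S4: 4>3, S5: 2=2.
R5 is at least as good everywhere and strictly better somewhere (tied only at S1, S2, S5), so R5 weakly but not strictly dominates R4.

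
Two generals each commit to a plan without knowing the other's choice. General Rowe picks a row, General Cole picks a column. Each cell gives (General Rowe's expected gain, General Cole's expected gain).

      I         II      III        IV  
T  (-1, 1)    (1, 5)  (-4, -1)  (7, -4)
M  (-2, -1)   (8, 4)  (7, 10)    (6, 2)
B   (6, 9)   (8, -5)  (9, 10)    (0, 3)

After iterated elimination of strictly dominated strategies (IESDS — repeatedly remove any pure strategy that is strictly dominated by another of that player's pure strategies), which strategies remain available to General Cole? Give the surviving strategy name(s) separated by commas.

Column IV is eliminated: III beats it against every remaining row (T: -1>-4, M: 10>2, B: 10>3).
General Rowe's strategy T is strictly dominated by B (I: 6>-1, II: 8>1, III: 9>-4) and is removed.
General Cole's strategy I is strictly dominated by III (M: 10>-1, B: 10>9) and is removed.
For General Cole, III strictly dominates II on the remaining rows (M: 10>4, B: 10>-5); eliminate II.
Row M is eliminated: B beats it against every remaining column (III: 9>7).
Among the remaining strategies, none is strictly dominated by another pure strategy of the same player, so the elimination stops.
Surviving strategies — General Rowe: {B}; General Cole: {III}.

III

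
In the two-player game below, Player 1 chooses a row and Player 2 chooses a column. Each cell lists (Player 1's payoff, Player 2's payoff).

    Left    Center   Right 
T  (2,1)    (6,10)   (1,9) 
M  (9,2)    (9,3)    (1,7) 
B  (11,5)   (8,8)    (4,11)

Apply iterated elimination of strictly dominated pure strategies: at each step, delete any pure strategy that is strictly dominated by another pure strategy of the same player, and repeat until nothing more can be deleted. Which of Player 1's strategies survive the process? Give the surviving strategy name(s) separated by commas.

B

For Player 1, B strictly dominates T on the remaining columns (Left: 11>2, Center: 8>6, Right: 4>1); eliminate T.
Player 2's strategy Left is strictly dominated by Center (M: 3>2, B: 8>5) and is removed.
Player 2's strategy Center is strictly dominated by Right (M: 7>3, B: 11>8) and is removed.
Row M is eliminated: B beats it against every remaining column (Right: 4>1).
Among the remaining strategies, none is strictly dominated by another pure strategy of the same player, so the elimination stops.
Surviving strategies — Player 1: {B}; Player 2: {Right}.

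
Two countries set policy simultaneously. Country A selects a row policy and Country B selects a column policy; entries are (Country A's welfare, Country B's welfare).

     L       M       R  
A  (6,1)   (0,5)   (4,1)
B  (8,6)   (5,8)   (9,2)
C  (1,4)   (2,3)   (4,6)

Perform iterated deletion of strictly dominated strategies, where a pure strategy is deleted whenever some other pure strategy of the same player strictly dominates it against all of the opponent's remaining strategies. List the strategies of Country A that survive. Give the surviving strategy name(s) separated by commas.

B

Country A's strategy A is strictly dominated by B (L: 8>6, M: 5>0, R: 9>4) and is removed.
Row C is eliminated: B beats it against every remaining column (L: 8>1, M: 5>2, R: 9>4).
Country B's strategy L is strictly dominated by M (B: 8>6) and is removed.
Country B's strategy R is strictly dominated by M (B: 8>2) and is removed.
Among the remaining strategies, none is strictly dominated by another pure strategy of the same player, so the elimination stops.
Surviving strategies — Country A: {B}; Country B: {M}.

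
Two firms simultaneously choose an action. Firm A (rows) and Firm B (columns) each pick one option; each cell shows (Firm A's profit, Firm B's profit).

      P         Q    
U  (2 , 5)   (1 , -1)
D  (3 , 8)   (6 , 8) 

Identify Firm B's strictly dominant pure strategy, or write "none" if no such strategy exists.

none

P fails to dominate Q at D (8=8).
Q fails to dominate P at U (-1<5).
No single strategy dominates all the others.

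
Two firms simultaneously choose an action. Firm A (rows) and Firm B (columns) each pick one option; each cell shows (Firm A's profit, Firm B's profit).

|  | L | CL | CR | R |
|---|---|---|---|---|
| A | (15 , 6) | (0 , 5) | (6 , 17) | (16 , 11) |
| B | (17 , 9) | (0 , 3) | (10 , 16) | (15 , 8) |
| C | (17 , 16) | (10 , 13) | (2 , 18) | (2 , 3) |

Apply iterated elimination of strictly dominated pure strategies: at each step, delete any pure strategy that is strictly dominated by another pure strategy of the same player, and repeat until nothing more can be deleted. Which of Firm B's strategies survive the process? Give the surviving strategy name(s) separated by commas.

CR

Firm B's strategy L is strictly dominated by CR (A: 17>6, B: 16>9, C: 18>16) and is removed.
For Firm B, CR strictly dominates CL on the remaining rows (A: 17>5, B: 16>3, C: 18>13); eliminate CL.
For Firm A, A strictly dominates C on the remaining columns (CR: 6>2, R: 16>2); eliminate C.
Firm B's strategy R is strictly dominated by CR (A: 17>11, B: 16>8) and is removed.
Firm A's strategy A is strictly dominated by B (CR: 10>6) and is removed.
Among the remaining strategies, none is strictly dominated by another pure strategy of the same player, so the elimination stops.
Surviving strategies — Firm A: {B}; Firm B: {CR}.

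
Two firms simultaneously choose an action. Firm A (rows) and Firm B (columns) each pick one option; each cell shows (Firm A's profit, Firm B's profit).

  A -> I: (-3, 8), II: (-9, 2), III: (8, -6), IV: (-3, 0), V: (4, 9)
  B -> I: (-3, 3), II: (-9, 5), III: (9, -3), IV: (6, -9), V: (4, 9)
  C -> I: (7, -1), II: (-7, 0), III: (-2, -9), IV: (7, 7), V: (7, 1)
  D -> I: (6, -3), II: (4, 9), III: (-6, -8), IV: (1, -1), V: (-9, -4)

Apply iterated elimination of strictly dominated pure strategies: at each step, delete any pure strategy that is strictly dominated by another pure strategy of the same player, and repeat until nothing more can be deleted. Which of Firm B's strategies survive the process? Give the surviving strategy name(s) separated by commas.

II, IV

Firm B's strategy III is strictly dominated by I (A: 8>-6, B: 3>-3, C: -1>-9, D: -3>-8) and is removed.
For Firm A, C strictly dominates A on the remaining columns (I: 7>-3, II: -7>-9, IV: 7>-3, V: 7>4); eliminate A.
For Firm A, C strictly dominates B on the remaining columns (I: 7>-3, II: -7>-9, IV: 7>6, V: 7>4); eliminate B.
Firm B's strategy I is strictly dominated by II (C: 0>-1, D: 9>-3) and is removed.
For Firm B, IV strictly dominates V on the remaining rows (C: 7>1, D: -1>-4); eliminate V.
Among the remaining strategies, none is strictly dominated by another pure strategy of the same player, so the elimination stops.
Surviving strategies — Firm A: {C, D}; Firm B: {II, IV}.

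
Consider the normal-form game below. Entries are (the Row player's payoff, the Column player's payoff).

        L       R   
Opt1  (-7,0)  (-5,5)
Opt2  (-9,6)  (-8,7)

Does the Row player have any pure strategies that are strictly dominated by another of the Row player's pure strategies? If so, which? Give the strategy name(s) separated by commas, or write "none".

Opt1: no other strategy beats it everywhere (Opt2 at L (-7>-9)).
Opt2: dominated, since Opt1 does at least as well everywhere (L: -7>-9, R: -5>-8).

Opt2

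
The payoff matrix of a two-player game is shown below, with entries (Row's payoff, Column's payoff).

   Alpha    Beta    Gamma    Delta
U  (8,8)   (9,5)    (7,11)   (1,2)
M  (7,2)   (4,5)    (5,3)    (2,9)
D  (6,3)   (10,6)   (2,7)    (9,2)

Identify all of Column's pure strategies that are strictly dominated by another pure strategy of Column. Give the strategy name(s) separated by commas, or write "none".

Alpha

Gamma strictly dominates Alpha — U: 11>8, M: 3>2, D: 7>3.
Beta is not dominated — it holds its own against Alpha at M (5>2); Gamma at M (5>3); Delta at U (5>2).
Gamma is not dominated — it holds its own against Alpha at U (11>8); Beta at U (11>5); Delta at U (11>2).
Delta: no other strategy beats it everywhere (Alpha at M (9>2); Beta at M (9>5); Gamma at M (9>3)).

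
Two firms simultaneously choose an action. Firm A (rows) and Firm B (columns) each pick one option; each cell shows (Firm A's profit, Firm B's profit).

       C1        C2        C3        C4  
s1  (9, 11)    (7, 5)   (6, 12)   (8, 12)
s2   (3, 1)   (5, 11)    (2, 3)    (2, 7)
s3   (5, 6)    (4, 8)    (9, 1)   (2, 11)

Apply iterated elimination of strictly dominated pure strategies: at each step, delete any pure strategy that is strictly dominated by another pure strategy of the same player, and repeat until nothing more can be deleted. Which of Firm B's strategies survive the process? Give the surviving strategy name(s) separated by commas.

C3, C4

For Firm A, s1 strictly dominates s2 on the remaining columns (C1: 9>3, C2: 7>5, C3: 6>2, C4: 8>2); eliminate s2.
For Firm B, C4 strictly dominates C1 on the remaining rows (s1: 12>11, s3: 11>6); eliminate C1.
Column C2 is eliminated: C4 beats it against every remaining row (s1: 12>5, s3: 11>8).
Among the remaining strategies, none is strictly dominated by another pure strategy of the same player, so the elimination stops.
Surviving strategies — Firm A: {s1, s3}; Firm B: {C3, C4}.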